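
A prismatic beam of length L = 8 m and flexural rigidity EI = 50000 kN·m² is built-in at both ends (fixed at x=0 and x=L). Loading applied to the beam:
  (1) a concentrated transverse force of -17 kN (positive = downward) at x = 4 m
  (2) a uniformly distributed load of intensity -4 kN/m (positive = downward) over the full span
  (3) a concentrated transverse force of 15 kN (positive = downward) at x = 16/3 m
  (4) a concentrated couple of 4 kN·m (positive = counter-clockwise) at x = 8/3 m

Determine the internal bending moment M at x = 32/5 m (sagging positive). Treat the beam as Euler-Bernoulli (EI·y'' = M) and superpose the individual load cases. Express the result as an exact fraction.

Load 1 — point force P=-17 kN at a=4 m (b=L-a=4):
  M_1 = Pa²(a+3b)(L-x)/L³ - Pa²b/L²  [x>a] = (-17)·4²·(4+3·4)·(8-(32/5))/8³ - (-17)·4²·4/8² = 17/5 kN·m
Load 2 — uniform load w=-4 kN/m over full span:
  M_2 = wLx/2 - wL²/12 - wx²/2 = (-4)·8·(32/5)/2 - (-4)·8²/12 - (-4)·(32/5)²/2 = 64/75 kN·m
Load 3 — point force P=15 kN at a=16/3 m (b=L-a=8/3):
  M_3 = Pa²(a+3b)(L-x)/L³ - Pa²b/L²  [x>a] = 15·(16/3)²·((16/3)+3·(8/3))·(8-(32/5))/8³ - 15·(16/3)²·(8/3)/8² = 0 kN·m
Load 4 — applied couple M₀=4 kN·m at a=8/3 m (b=L-a=16/3):
  M_4 = R_Ax - M_A - M₀  [x>a] with R_A=2/3, M_A=0 = (2/3)·(32/5) - 0 - 4 = 4/15 kN·m
Superposition: M = Σ M_i = 113/25 kN·m ≈ 4.520000 kN·m

M(32/5) = 113/25 kN·m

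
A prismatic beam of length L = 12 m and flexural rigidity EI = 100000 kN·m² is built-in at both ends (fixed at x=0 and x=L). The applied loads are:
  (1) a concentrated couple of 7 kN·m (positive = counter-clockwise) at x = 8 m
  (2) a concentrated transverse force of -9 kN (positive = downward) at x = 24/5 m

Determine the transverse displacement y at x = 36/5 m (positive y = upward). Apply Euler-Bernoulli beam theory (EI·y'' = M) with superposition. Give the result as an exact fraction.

y(36/5) = 95607/195312500 m

Load 1 — applied couple M₀=7 kN·m at a=8 m (b=L-a=4):
  y_1 = (R_Ax³/6 - M_Ax²/2)/EI  [x≤a] with R_A=7/9, M_A=7/3 = ((7/9)·(36/5)³/6 - (7/3)·(36/5)²/2)/100000 = -189/1562500 m
Load 2 — point force P=-9 kN at a=24/5 m (b=L-a=36/5):
  y_2 = -Pa²(L-x)²(3bL-(3b+a)(L-x))/(6L³EI)  [x>a] = -(-9)·(24/5)²·(12-(36/5))²·(3·(36/5)·12-(3·(36/5)+(24/5))·(12-(36/5)))/(6·12³·100000) = 29808/48828125 m
Superposition: y = Σ y_i = 95607/195312500 m ≈ 0.000490 m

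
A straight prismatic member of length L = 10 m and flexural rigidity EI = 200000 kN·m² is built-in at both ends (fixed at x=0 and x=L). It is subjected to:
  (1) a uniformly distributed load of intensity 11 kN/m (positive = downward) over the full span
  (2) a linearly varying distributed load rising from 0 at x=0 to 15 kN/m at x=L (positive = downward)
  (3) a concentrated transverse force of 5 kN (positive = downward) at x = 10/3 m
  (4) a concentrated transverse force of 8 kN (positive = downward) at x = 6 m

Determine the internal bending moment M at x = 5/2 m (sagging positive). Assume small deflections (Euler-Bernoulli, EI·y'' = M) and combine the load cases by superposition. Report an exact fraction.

M(5/2) = 324301/21600 kN·m

Load 1 — uniform load w=11 kN/m over full span:
  M_1 = wLx/2 - wL²/12 - wx²/2 = 11·10·(5/2)/2 - 11·10²/12 - 11·(5/2)²/2 = 275/24 kN·m
Load 2 — triangular load w₀=15 kN/m (0→w₀ over full span):
  M_2 = 3w₀Lx/20 - w₀L²/30 - w₀x³/(6L) = 3·15·10·(5/2)/20 - 15·10²/30 - 15·(5/2)³/(6·10) = 75/32 kN·m
Load 3 — point force P=5 kN at a=10/3 m (b=L-a=20/3):
  M_3 = Pb²(3a+b)x/L³ - Pab²/L²  [x≤a] = 5·(20/3)²·(3·(10/3)+(20/3))·(5/2)/10³ - 5·(10/3)·(20/3)²/10² = 50/27 kN·m
Load 4 — point force P=8 kN at a=6 m (b=L-a=4):
  M_4 = Pb²(3a+b)x/L³ - Pab²/L²  [x≤a] = 8·4²·(3·6+4)·(5/2)/10³ - 8·6·4²/10² = -16/25 kN·m
Superposition: M = Σ M_i = 324301/21600 kN·m ≈ 15.013935 kN·m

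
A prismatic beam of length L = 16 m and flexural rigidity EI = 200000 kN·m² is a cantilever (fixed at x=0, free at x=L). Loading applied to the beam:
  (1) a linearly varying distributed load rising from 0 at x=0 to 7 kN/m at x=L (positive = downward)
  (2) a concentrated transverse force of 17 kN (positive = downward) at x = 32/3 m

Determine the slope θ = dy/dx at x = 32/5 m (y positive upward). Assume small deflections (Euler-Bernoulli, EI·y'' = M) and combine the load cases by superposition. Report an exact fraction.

θ(32/5) = -103096/5859375 rad

Load 1 — triangular load w₀=7 kN/m (0→w₀ over full span):
  θ_1 = (w₀Lx²/4-w₀L²x/3-w₀x⁴/(24L))/EI = (7·16·(32/5)²/4-7·16²·(32/5)/3-7·(32/5)⁴/(24·16))/200000 = -26432/1953125 rad
Load 2 — point force P=17 kN at a=32/3 m (b=L-a=16/3):
  θ_2 = -Px(2a-x)/(2EI)  [x≤a] = -17·(32/5)·(2·(32/3)-(32/5))/(2·200000) = -952/234375 rad
Superposition: θ = Σ θ_i = -103096/5859375 rad ≈ -0.017595 rad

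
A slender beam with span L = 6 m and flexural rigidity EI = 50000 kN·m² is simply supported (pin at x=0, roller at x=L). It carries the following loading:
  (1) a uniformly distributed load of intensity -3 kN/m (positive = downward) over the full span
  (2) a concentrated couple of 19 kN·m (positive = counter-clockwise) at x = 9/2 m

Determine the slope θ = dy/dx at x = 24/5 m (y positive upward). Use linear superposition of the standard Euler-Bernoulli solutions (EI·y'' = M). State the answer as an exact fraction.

Load 1 — uniform load w=-3 kN/m over full span:
  θ_1 = -w(L³-6Lx²+4x³)/(24EI) = -(-3)·(6³-6·6·(24/5)²+4·(24/5)³)/(24·50000) = -2673/6250000 rad
Load 2 — applied couple M₀=19 kN·m at a=9/2 m (b=L-a=3/2):
  θ_2 = (M₀x²/(2L)-M₀(x-a)+C₁)/EI  [x>a] with C₁=M₀(3b²-L²)/(6L)=-247/16 = (19·(24/5)²/(2·6)-19·((24/5)-(9/2))+(-247/16))/50000 = 6137/20000000 rad
Superposition: θ = Σ θ_i = -12083/100000000 rad ≈ -0.000121 rad

θ(24/5) = -12083/100000000 rad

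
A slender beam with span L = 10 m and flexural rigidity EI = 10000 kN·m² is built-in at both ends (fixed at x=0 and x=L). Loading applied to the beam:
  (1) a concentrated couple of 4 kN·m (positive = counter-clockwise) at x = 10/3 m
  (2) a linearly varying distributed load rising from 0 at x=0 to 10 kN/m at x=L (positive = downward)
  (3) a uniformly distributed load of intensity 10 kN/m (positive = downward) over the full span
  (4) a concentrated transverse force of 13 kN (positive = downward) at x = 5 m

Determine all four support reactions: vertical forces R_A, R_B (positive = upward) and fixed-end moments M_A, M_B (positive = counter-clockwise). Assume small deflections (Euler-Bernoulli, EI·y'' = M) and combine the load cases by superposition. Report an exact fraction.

Load 1 — applied couple M₀=4 kN·m at a=10/3 m (b=L-a=20/3):
  R_A = 6M₀ab/L³ = 6·4·(10/3)·(20/3)/10³ = 8/15 kN
  M_A = M₀b(2a-b)/L² = 4·(20/3)·(2·(10/3)-(20/3))/10² = 0 kN·m
  R_B = -6M₀ab/L³ = -6·4·(10/3)·(20/3)/10³ = -8/15 kN
  M_B = M₀a(2b-a)/L² = 4·(10/3)·(2·(20/3)-(10/3))/10² = 4/3 kN·m
Load 2 — triangular load w₀=10 kN/m (0→w₀ over full span):
  R_A = 3w₀L/20 = 3·10·10/20 = 15 kN
  M_A = w₀L²/30 = 10·10²/30 = 100/3 kN·m
  R_B = 7w₀L/20 = 7·10·10/20 = 35 kN
  M_B = -w₀L²/20 = -10·10²/20 = -50 kN·m
Load 3 — uniform load w=10 kN/m over full span:
  R_A = wL/2 = 10·10/2 = 50 kN
  M_A = wL²/12 = 10·10²/12 = 250/3 kN·m
  R_B = wL/2 = 10·10/2 = 50 kN
  M_B = -wL²/12 = -10·10²/12 = -250/3 kN·m
Load 4 — point force P=13 kN at a=5 m (b=L-a=5):
  R_A = Pb²(3a+b)/L³ = 13·5²·(3·5+5)/10³ = 13/2 kN
  M_A = Pab²/L² = 13·5·5²/10² = 65/4 kN·m
  R_B = Pa²(a+3b)/L³ = 13·5²·(5+3·5)/10³ = 13/2 kN
  M_B = -Pa²b/L² = -13·5²·5/10² = -65/4 kN·m
Superposition: R_A = 2161/30 kN, M_A = 1595/12 kN·m, R_B = 2729/30 kN, M_B = -593/4 kN·m

R_A = 2161/30 kN, M_A = 1595/12 kN·m, R_B = 2729/30 kN, M_B = -593/4 kN·m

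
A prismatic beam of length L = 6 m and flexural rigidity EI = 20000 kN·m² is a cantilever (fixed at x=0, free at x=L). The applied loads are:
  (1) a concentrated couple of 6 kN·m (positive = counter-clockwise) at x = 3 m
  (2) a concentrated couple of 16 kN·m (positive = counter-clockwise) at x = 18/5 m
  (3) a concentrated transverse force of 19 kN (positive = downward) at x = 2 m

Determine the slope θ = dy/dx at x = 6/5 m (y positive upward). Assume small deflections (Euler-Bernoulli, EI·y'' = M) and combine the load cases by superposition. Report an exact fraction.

θ(6/5) = -69/250000 rad

Load 1 — applied couple M₀=6 kN·m at a=3 m (b=L-a=3):
  θ_1 = M₀x/EI  [x≤a] = 6·(6/5)/20000 = 9/25000 rad
Load 2 — applied couple M₀=16 kN·m at a=18/5 m (b=L-a=12/5):
  θ_2 = M₀x/EI  [x≤a] = 16·(6/5)/20000 = 3/3125 rad
Load 3 — point force P=19 kN at a=2 m (b=L-a=4):
  θ_3 = -Px(2a-x)/(2EI)  [x≤a] = -19·(6/5)·(2·2-(6/5))/(2·20000) = -399/250000 rad
Superposition: θ = Σ θ_i = -69/250000 rad ≈ -0.000276 rad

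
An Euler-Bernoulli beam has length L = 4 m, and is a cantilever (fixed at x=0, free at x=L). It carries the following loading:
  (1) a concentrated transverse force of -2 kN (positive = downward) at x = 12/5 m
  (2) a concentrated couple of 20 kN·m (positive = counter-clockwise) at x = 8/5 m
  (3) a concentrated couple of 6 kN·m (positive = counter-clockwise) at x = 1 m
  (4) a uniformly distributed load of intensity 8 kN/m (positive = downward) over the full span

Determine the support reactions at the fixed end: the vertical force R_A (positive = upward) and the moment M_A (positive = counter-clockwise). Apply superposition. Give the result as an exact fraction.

R_A = 30 kN, M_A = 166/5 kN·m

Load 1 — point force P=-2 kN at a=12/5 m (b=L-a=8/5):
  R_A = P = (-2) = -2 kN
  M_A = Pa = (-2)·(12/5) = -24/5 kN·m
Load 2 — applied couple M₀=20 kN·m at a=8/5 m (b=L-a=12/5):
  R_A = 0 kN
  M_A = -M₀ = -20 kN·m
Load 3 — applied couple M₀=6 kN·m at a=1 m (b=L-a=3):
  R_A = 0 kN
  M_A = -M₀ = -6 kN·m
Load 4 — uniform load w=8 kN/m over full span:
  R_A = wL = 8·4 = 32 kN
  M_A = wL²/2 = 8·4²/2 = 64 kN·m
Superposition: R_A = 30 kN, M_A = 166/5 kN·m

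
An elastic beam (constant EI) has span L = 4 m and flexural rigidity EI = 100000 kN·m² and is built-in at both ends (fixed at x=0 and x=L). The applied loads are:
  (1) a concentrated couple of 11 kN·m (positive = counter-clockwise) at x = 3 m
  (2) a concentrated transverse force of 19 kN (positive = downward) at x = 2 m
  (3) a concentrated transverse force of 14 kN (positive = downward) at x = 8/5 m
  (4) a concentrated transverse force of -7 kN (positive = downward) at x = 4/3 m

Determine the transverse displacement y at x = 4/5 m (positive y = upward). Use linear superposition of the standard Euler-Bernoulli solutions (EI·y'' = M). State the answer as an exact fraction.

Load 1 — applied couple M₀=11 kN·m at a=3 m (b=L-a=1):
  y_1 = (R_Ax³/6 - M_Ax²/2)/EI  [x≤a] with R_A=99/32, M_A=55/16 = ((99/32)·(4/5)³/6 - (55/16)·(4/5)²/2)/100000 = -209/25000000 m
Load 2 — point force P=19 kN at a=2 m (b=L-a=2):
  y_2 = -Pb²x²(3aL-(3a+b)x)/(6L³EI)  [x≤a] = -19·2²·(4/5)²·(3·2·4-(3·2+2)·(4/5))/(6·4³·100000) = -209/9375000 m
Load 3 — point force P=14 kN at a=8/5 m (b=L-a=12/5):
  y_3 = -Pb²x²(3aL-(3a+b)x)/(6L³EI)  [x≤a] = -14·(12/5)²·(4/5)²·(3·(8/5)·4-(3·(8/5)+(12/5))·(4/5))/(6·4³·100000) = -882/48828125 m
Load 4 — point force P=-7 kN at a=4/3 m (b=L-a=8/3):
  y_4 = -Pb²x²(3aL-(3a+b)x)/(6L³EI)  [x≤a] = -(-7)·(8/3)²·(4/5)²·(3·(4/3)·4-(3·(4/3)+(8/3))·(4/5))/(6·4³·100000) = 56/6328125 m
Superposition: y = Σ y_i = -10091413/253125000000 m ≈ -0.000040 m

y(4/5) = -10091413/253125000000 m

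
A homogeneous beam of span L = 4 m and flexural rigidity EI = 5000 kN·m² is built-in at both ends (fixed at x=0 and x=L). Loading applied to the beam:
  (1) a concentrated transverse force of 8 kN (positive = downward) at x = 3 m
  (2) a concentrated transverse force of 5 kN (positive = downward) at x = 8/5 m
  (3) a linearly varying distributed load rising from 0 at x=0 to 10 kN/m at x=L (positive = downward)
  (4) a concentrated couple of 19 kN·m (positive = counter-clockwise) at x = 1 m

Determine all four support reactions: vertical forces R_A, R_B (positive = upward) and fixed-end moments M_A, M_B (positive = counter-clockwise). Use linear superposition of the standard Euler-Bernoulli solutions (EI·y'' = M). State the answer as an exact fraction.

Load 1 — point force P=8 kN at a=3 m (b=L-a=1):
  R_A = Pb²(3a+b)/L³ = 8·1²·(3·3+1)/4³ = 5/4 kN
  M_A = Pab²/L² = 8·3·1²/4² = 3/2 kN·m
  R_B = Pa²(a+3b)/L³ = 8·3²·(3+3·1)/4³ = 27/4 kN
  M_B = -Pa²b/L² = -8·3²·1/4² = -9/2 kN·m
Load 2 — point force P=5 kN at a=8/5 m (b=L-a=12/5):
  R_A = Pb²(3a+b)/L³ = 5·(12/5)²·(3·(8/5)+(12/5))/4³ = 81/25 kN
  M_A = Pab²/L² = 5·(8/5)·(12/5)²/4² = 72/25 kN·m
  R_B = Pa²(a+3b)/L³ = 5·(8/5)²·((8/5)+3·(12/5))/4³ = 44/25 kN
  M_B = -Pa²b/L² = -5·(8/5)²·(12/5)/4² = -48/25 kN·m
Load 3 — triangular load w₀=10 kN/m (0→w₀ over full span):
  R_A = 3w₀L/20 = 3·10·4/20 = 6 kN
  M_A = w₀L²/30 = 10·4²/30 = 16/3 kN·m
  R_B = 7w₀L/20 = 7·10·4/20 = 14 kN
  M_B = -w₀L²/20 = -10·4²/20 = -8 kN·m
Load 4 — applied couple M₀=19 kN·m at a=1 m (b=L-a=3):
  R_A = 6M₀ab/L³ = 6·19·1·3/4³ = 171/32 kN
  M_A = M₀b(2a-b)/L² = 19·3·(2·1-3)/4² = -57/16 kN·m
  R_B = -6M₀ab/L³ = -6·19·1·3/4³ = -171/32 kN
  M_B = M₀a(2b-a)/L² = 19·1·(2·3-1)/4² = 95/16 kN·m
Superposition: R_A = 12667/800 kN, M_A = 7381/1200 kN·m, R_B = 13733/800 kN, M_B = -3393/400 kN·m

R_A = 12667/800 kN, M_A = 7381/1200 kN·m, R_B = 13733/800 kN, M_B = -3393/400 kN·m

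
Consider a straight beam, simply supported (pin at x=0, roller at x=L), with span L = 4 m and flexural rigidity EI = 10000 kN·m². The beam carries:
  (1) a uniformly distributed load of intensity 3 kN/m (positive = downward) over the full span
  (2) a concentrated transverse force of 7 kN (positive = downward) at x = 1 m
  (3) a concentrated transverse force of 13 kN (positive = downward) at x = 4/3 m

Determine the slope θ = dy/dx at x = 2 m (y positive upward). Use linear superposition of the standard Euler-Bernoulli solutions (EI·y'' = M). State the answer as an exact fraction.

Load 1 — uniform load w=3 kN/m over full span:
  θ_1 = -w(L³-6Lx²+4x³)/(24EI) = -3·(4³-6·4·2²+4·2³)/(24·10000) = 0 rad
Load 2 — point force P=7 kN at a=1 m (b=L-a=3):
  θ_2 = -Pa(2L²-6Lx+3x²+a²)/(6LEI)  [x>a] = -7·1·(2·4²-6·4·2+3·2²+1²)/(6·4·10000) = 7/80000 rad
Load 3 — point force P=13 kN at a=4/3 m (b=L-a=8/3):
  θ_3 = -Pa(2L²-6Lx+3x²+a²)/(6LEI)  [x>a] = -13·(4/3)·(2·4²-6·4·2+3·2²+(4/3)²)/(6·4·10000) = 13/81000 rad
Superposition: θ = Σ θ_i = 1607/6480000 rad ≈ 0.000248 rad

θ(2) = 1607/6480000 rad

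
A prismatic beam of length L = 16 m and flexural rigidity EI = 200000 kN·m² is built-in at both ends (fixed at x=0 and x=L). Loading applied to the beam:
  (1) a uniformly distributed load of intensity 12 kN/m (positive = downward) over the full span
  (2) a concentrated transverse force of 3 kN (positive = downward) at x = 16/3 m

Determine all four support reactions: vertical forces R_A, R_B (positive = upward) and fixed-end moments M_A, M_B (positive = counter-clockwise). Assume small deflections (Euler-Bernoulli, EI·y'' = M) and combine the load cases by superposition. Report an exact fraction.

Load 1 — uniform load w=12 kN/m over full span:
  R_A = wL/2 = 12·16/2 = 96 kN
  M_A = wL²/12 = 12·16²/12 = 256 kN·m
  R_B = wL/2 = 12·16/2 = 96 kN
  M_B = -wL²/12 = -12·16²/12 = -256 kN·m
Load 2 — point force P=3 kN at a=16/3 m (b=L-a=32/3):
  R_A = Pb²(3a+b)/L³ = 3·(32/3)²·(3·(16/3)+(32/3))/16³ = 20/9 kN
  M_A = Pab²/L² = 3·(16/3)·(32/3)²/16² = 64/9 kN·m
  R_B = Pa²(a+3b)/L³ = 3·(16/3)²·((16/3)+3·(32/3))/16³ = 7/9 kN
  M_B = -Pa²b/L² = -3·(16/3)²·(32/3)/16² = -32/9 kN·m
Superposition: R_A = 884/9 kN, M_A = 2368/9 kN·m, R_B = 871/9 kN, M_B = -2336/9 kN·m

R_A = 884/9 kN, M_A = 2368/9 kN·m, R_B = 871/9 kN, M_B = -2336/9 kN·m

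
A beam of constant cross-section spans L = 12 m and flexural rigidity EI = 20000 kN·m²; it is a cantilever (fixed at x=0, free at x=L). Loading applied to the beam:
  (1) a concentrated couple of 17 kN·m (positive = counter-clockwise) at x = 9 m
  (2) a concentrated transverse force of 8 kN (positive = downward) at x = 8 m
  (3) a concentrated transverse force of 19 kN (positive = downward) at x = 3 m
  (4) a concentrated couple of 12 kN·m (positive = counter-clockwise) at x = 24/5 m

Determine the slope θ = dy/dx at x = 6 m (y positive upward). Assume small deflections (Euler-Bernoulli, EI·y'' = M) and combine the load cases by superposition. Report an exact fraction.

Load 1 — applied couple M₀=17 kN·m at a=9 m (b=L-a=3):
  θ_1 = M₀x/EI  [x≤a] = 17·6/20000 = 51/10000 rad
Load 2 — point force P=8 kN at a=8 m (b=L-a=4):
  θ_2 = -Px(2a-x)/(2EI)  [x≤a] = -8·6·(2·8-6)/(2·20000) = -3/250 rad
Load 3 — point force P=19 kN at a=3 m (b=L-a=9):
  θ_3 = -Pa²/(2EI)  [x>a] = -19·3²/(2·20000) = -171/40000 rad
Load 4 — applied couple M₀=12 kN·m at a=24/5 m (b=L-a=36/5):
  θ_4 = M₀a/EI  [x>a] = 12·(24/5)/20000 = 9/3125 rad
Superposition: θ = Σ θ_i = -1659/200000 rad ≈ -0.008295 rad

θ(6) = -1659/200000 rad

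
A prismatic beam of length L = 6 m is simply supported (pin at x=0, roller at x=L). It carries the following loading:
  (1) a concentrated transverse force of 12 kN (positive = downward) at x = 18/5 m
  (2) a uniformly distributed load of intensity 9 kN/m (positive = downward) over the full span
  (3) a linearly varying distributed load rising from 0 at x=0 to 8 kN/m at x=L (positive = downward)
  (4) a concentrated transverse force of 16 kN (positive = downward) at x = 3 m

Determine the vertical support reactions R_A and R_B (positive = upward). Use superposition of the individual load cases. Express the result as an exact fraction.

R_A = 239/5 kN, R_B = 291/5 kN

Load 1 — point force P=12 kN at a=18/5 m (b=L-a=12/5):
  R_A = Pb/L = 12·(12/5)/6 = 24/5 kN
  R_B = Pa/L = 12·(18/5)/6 = 36/5 kN
Load 2 — uniform load w=9 kN/m over full span:
  R_A = wL/2 = 9·6/2 = 27 kN
  R_B = wL/2 = 9·6/2 = 27 kN
Load 3 — triangular load w₀=8 kN/m (0→w₀ over full span):
  R_A = w₀L/6 = 8·6/6 = 8 kN
  R_B = w₀L/3 = 8·6/3 = 16 kN
Load 4 — point force P=16 kN at a=3 m (b=L-a=3):
  R_A = Pb/L = 16·3/6 = 8 kN
  R_B = Pa/L = 16·3/6 = 8 kN
Superposition: R_A = 239/5 kN, R_B = 291/5 kN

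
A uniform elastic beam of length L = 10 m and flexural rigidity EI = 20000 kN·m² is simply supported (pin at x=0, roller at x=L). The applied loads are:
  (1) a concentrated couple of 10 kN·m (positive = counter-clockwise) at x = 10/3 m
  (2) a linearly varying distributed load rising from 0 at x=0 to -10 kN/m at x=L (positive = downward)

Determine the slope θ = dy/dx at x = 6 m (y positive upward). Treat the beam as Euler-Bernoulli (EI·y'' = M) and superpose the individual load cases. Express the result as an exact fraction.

Load 1 — applied couple M₀=10 kN·m at a=10/3 m (b=L-a=20/3):
  θ_1 = (M₀x²/(2L)-M₀(x-a)+C₁)/EI  [x>a] with C₁=M₀(3b²-L²)/(6L)=50/9 = (10·6²/(2·10)-10·(6-(10/3))+(50/9))/20000 = -7/45000 rad
Load 2 — triangular load w₀=-10 kN/m (0→w₀ over full span):
  θ_2 = -w₀(7L⁴-30L²x²+15x⁴)/(360LEI) = -(-10)·(7·10⁴-30·10²·6²+15·6⁴)/(360·10·20000) = -29/11250 rad
Superposition: θ = Σ θ_i = -41/15000 rad ≈ -0.002733 rad

θ(6) = -41/15000 rad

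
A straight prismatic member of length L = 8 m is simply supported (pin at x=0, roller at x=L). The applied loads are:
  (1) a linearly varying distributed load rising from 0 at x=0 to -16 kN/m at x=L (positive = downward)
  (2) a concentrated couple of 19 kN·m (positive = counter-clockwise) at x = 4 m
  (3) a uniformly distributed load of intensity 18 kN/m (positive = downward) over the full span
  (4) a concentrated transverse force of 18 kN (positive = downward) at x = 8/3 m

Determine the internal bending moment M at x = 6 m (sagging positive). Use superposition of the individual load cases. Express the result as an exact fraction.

M(6) = 237/4 kN·m

Load 1 — triangular load w₀=-16 kN/m (0→w₀ over full span):
  M_1 = w₀Lx/6 - w₀x³/(6L) = (-16)·8·6/6 - (-16)·6³/(6·8) = -56 kN·m
Load 2 — applied couple M₀=19 kN·m at a=4 m (b=L-a=4):
  M_2 = M₀x/L - M₀  [x>a] = 19·6/8 - 19 = -19/4 kN·m
Load 3 — uniform load w=18 kN/m over full span:
  M_3 = wx(L-x)/2 = 18·6·(8-6)/2 = 108 kN·m
Load 4 — point force P=18 kN at a=8/3 m (b=L-a=16/3):
  M_4 = Pa(L-x)/L  [x>a] = 18·(8/3)·(8-6)/8 = 12 kN·m
Superposition: M = Σ M_i = 237/4 kN·m ≈ 59.250000 kN·m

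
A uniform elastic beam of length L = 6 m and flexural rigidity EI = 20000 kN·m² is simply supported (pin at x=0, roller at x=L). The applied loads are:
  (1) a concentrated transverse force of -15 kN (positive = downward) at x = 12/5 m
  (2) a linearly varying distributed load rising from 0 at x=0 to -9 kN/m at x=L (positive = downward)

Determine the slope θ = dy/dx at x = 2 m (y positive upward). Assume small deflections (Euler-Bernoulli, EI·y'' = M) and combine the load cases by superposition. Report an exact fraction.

Load 1 — point force P=-15 kN at a=12/5 m (b=L-a=18/5):
  θ_1 = -Pb(L²-b²-3x²)/(6LEI)  [x≤a] = -(-15)·(18/5)·(6²-(18/5)²-3·2²)/(6·6·20000) = 207/250000 rad
Load 2 — triangular load w₀=-9 kN/m (0→w₀ over full span):
  θ_2 = -w₀(7L⁴-30L²x²+15x⁴)/(360LEI) = -(-9)·(7·6⁴-30·6²·2²+15·2⁴)/(360·6·20000) = 13/12500 rad
Superposition: θ = Σ θ_i = 467/250000 rad ≈ 0.001868 rad

θ(2) = 467/250000 rad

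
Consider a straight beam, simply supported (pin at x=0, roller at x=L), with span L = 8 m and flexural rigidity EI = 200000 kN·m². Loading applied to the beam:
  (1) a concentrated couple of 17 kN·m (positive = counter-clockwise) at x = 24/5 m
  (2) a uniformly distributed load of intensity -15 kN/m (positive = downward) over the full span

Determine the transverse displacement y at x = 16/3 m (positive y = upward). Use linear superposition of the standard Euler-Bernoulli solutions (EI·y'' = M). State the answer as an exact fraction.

Load 1 — applied couple M₀=17 kN·m at a=24/5 m (b=L-a=16/5):
  y_1 = (M₀x³/(6L)-M₀(x-a)²/2+C₁x)/EI  [x>a] with C₁=M₀(3b²-L²)/(6L)=-884/75 = (17·(16/3)³/(6·8)-17·((16/3)-(24/5))²/2+(-884/75)·(16/3))/200000 = -731/12656250 m
Load 2 — uniform load w=-15 kN/m over full span:
  y_2 = -wx(L³-2Lx²+x³)/(24EI) = -(-15)·(16/3)·(8³-2·8·(16/3)²+(16/3)³)/(24·200000) = 176/50625 m
Superposition: y = Σ y_i = 14423/4218750 m ≈ 0.003419 m

y(16/3) = 14423/4218750 m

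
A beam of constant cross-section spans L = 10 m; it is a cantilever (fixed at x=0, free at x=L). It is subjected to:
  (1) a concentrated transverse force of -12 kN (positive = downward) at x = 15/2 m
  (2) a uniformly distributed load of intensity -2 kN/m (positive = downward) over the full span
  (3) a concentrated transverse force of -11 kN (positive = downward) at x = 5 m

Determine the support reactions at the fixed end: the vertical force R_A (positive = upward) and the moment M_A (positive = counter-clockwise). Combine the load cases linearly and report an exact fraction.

Load 1 — point force P=-12 kN at a=15/2 m (b=L-a=5/2):
  R_A = P = (-12) = -12 kN
  M_A = Pa = (-12)·(15/2) = -90 kN·m
Load 2 — uniform load w=-2 kN/m over full span:
  R_A = wL = (-2)·10 = -20 kN
  M_A = wL²/2 = (-2)·10²/2 = -100 kN·m
Load 3 — point force P=-11 kN at a=5 m (b=L-a=5):
  R_A = P = (-11) = -11 kN
  M_A = Pa = (-11)·5 = -55 kN·m
Superposition: R_A = -43 kN, M_A = -245 kN·m

R_A = -43 kN, M_A = -245 kN·m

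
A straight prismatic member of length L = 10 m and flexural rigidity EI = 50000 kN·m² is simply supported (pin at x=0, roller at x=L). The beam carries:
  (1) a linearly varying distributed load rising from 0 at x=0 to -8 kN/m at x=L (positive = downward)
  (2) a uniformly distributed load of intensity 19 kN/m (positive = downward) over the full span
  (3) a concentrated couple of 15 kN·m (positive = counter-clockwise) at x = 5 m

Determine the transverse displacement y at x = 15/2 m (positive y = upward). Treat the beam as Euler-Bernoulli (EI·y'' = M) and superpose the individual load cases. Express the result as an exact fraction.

y(15/2) = -4189/153600 m

Load 1 — triangular load w₀=-8 kN/m (0→w₀ over full span):
  y_1 = -w₀x(7L⁴-10L²x²+3x⁴)/(360LEI) = -(-8)·(15/2)·(7·10⁴-10·10²·(15/2)²+3·(15/2)⁴)/(360·10·50000) = 119/15360 m
Load 2 — uniform load w=19 kN/m over full span:
  y_2 = -wx(L³-2Lx²+x³)/(24EI) = -19·(15/2)·(10³-2·10·(15/2)²+(15/2)³)/(24·50000) = -361/10240 m
Load 3 — applied couple M₀=15 kN·m at a=5 m (b=L-a=5):
  y_3 = (M₀x³/(6L)-M₀(x-a)²/2+C₁x)/EI  [x>a] with C₁=M₀(3b²-L²)/(6L)=-25/4 = (15·(15/2)³/(6·10)-15·((15/2)-5)²/2+(-25/4)·(15/2))/50000 = 3/12800 m
Superposition: y = Σ y_i = -4189/153600 m ≈ -0.027272 m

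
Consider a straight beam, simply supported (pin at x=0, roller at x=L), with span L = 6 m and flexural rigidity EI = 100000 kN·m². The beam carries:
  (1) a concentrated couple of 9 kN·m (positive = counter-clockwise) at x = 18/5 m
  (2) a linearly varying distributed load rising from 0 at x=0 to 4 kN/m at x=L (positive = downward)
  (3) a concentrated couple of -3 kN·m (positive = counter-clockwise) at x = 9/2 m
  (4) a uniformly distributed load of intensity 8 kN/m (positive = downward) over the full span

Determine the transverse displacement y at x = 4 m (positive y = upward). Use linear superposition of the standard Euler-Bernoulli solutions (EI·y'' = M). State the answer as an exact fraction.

Load 1 — applied couple M₀=9 kN·m at a=18/5 m (b=L-a=12/5):
  y_1 = (M₀x³/(6L)-M₀(x-a)²/2+C₁x)/EI  [x>a] with C₁=M₀(3b²-L²)/(6L)=-117/25 = (9·4³/(6·6)-9·(4-(18/5))²/2+(-117/25)·4)/100000 = -43/1250000 m
Load 2 — triangular load w₀=4 kN/m (0→w₀ over full span):
  y_2 = -w₀x(7L⁴-10L²x²+3x⁴)/(360LEI) = -4·4·(7·6⁴-10·6²·4²+3·4⁴)/(360·6·100000) = -17/56250 m
Load 3 — applied couple M₀=-3 kN·m at a=9/2 m (b=L-a=3/2):
  y_3 = (M₀x³/(6L)+C₁x)/EI  [x≤a] with C₁=M₀(3b²-L²)/(6L)=39/16 = ((-3)·4³/(6·6)+(39/16)·4)/100000 = 53/1200000 m
Load 4 — uniform load w=8 kN/m over full span:
  y_4 = -wx(L³-2Lx²+x³)/(24EI) = -8·4·(6³-2·6·4²+4³)/(24·100000) = -11/9375 m
Superposition: y = Σ y_i = -131921/90000000 m ≈ -0.001466 m

y(4) = -131921/90000000 m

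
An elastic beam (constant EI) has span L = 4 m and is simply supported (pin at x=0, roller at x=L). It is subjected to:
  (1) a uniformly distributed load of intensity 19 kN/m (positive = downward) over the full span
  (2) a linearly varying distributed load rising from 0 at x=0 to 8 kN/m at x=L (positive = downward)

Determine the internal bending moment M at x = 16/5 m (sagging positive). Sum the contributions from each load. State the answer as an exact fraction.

Load 1 — uniform load w=19 kN/m over full span:
  M_1 = wx(L-x)/2 = 19·(16/5)·(4-(16/5))/2 = 608/25 kN·m
Load 2 — triangular load w₀=8 kN/m (0→w₀ over full span):
  M_2 = w₀Lx/6 - w₀x³/(6L) = 8·4·(16/5)/6 - 8·(16/5)³/(6·4) = 768/125 kN·m
Superposition: M = Σ M_i = 3808/125 kN·m ≈ 30.464000 kN·m

M(16/5) = 3808/125 kN·m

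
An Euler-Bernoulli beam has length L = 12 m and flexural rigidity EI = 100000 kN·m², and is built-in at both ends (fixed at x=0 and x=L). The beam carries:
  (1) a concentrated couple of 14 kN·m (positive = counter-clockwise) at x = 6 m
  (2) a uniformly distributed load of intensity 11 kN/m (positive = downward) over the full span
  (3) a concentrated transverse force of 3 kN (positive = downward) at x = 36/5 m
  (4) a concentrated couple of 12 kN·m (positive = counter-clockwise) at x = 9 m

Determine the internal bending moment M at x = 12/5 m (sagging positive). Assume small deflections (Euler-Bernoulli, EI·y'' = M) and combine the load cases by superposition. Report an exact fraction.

Load 1 — applied couple M₀=14 kN·m at a=6 m (b=L-a=6):
  M_1 = R_Ax - M_A  [x≤a] with R_A=7/4, M_A=7/2 = (7/4)·(12/5) - (7/2) = 7/10 kN·m
Load 2 — uniform load w=11 kN/m over full span:
  M_2 = wLx/2 - wL²/12 - wx²/2 = 11·12·(12/5)/2 - 11·12²/12 - 11·(12/5)²/2 = -132/25 kN·m
Load 3 — point force P=3 kN at a=36/5 m (b=L-a=24/5):
  M_3 = Pb²(3a+b)x/L³ - Pab²/L²  [x≤a] = 3·(24/5)²·(3·(36/5)+(24/5))·(12/5)/12³ - 3·(36/5)·(24/5)²/12² = -576/625 kN·m
Load 4 — applied couple M₀=12 kN·m at a=9 m (b=L-a=3):
  M_4 = R_Ax - M_A  [x≤a] with R_A=9/8, M_A=15/4 = (9/8)·(12/5) - (15/4) = -21/20 kN·m
Superposition: M = Σ M_i = -16379/2500 kN·m ≈ -6.551600 kN·m

M(12/5) = -16379/2500 kN·m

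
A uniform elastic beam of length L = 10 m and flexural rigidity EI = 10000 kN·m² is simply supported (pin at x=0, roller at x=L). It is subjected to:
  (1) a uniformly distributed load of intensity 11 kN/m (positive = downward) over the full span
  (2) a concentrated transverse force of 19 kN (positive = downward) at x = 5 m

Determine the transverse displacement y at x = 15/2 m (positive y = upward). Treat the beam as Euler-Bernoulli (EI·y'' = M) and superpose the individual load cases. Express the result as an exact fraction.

y(15/2) = -3971/30720 m

Load 1 — uniform load w=11 kN/m over full span:
  y_1 = -wx(L³-2Lx²+x³)/(24EI) = -11·(15/2)·(10³-2·10·(15/2)²+(15/2)³)/(24·10000) = -209/2048 m
Load 2 — point force P=19 kN at a=5 m (b=L-a=5):
  y_2 = -Pa(L-x)(2Lx-a²-x²)/(6LEI)  [x>a] = -19·5·(10-(15/2))·(2·10·(15/2)-5²-(15/2)²)/(6·10·10000) = -209/7680 m
Superposition: y = Σ y_i = -3971/30720 m ≈ -0.129264 m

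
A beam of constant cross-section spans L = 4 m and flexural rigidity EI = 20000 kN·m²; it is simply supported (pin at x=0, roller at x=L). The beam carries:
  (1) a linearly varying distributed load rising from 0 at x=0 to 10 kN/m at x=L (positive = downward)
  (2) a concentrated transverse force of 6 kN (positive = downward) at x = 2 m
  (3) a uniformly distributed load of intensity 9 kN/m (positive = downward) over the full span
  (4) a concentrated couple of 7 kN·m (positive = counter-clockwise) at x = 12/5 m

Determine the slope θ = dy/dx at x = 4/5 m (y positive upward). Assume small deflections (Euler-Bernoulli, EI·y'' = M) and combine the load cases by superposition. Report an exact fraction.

Load 1 — triangular load w₀=10 kN/m (0→w₀ over full span):
  θ_1 = -w₀(7L⁴-30L²x²+15x⁴)/(360LEI) = -10·(7·4⁴-30·4²·(4/5)²+15·(4/5)⁴)/(360·4·20000) = -364/703125 rad
Load 2 — point force P=6 kN at a=2 m (b=L-a=2):
  θ_2 = -Pb(L²-b²-3x²)/(6LEI)  [x≤a] = -6·2·(4²-2²-3·(4/5)²)/(6·4·20000) = -63/250000 rad
Load 3 — uniform load w=9 kN/m over full span:
  θ_3 = -w(L³-6Lx²+4x³)/(24EI) = -9·(4³-6·4·(4/5)²+4·(4/5)³)/(24·20000) = -297/312500 rad
Load 4 — applied couple M₀=7 kN·m at a=12/5 m (b=L-a=8/5):
  θ_4 = (M₀x²/(2L)+C₁)/EI  [x≤a] with C₁=M₀(3b²-L²)/(6L)=-182/75 = (7·(4/5)²/(2·4)+(-182/75))/20000 = -7/75000 rad
Superposition: θ = Σ θ_i = -20401/11250000 rad ≈ -0.001813 rad

θ(4/5) = -20401/11250000 rad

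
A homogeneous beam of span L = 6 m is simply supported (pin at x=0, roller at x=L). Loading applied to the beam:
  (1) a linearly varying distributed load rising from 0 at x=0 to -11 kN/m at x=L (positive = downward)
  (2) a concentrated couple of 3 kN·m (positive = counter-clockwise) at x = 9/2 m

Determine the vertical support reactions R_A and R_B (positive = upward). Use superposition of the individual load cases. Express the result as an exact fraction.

Load 1 — triangular load w₀=-11 kN/m (0→w₀ over full span):
  R_A = w₀L/6 = (-11)·6/6 = -11 kN
  R_B = w₀L/3 = (-11)·6/3 = -22 kN
Load 2 — applied couple M₀=3 kN·m at a=9/2 m (b=L-a=3/2):
  R_A = M₀/L = 3/6 = 1/2 kN
  R_B = -M₀/L = -3/6 = -1/2 kN
Superposition: R_A = -21/2 kN, R_B = -45/2 kN

R_A = -21/2 kN, R_B = -45/2 kN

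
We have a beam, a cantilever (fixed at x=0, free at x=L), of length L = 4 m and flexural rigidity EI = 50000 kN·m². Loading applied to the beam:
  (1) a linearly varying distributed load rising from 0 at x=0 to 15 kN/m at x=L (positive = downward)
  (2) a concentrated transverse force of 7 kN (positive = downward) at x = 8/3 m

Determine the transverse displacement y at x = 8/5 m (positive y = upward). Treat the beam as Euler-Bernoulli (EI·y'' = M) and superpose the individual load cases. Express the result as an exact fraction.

y(8/5) = -59392/29296875 m

Load 1 — triangular load w₀=15 kN/m (0→w₀ over full span):
  y_1 = (w₀Lx³/12-w₀L²x²/6-w₀x⁵/(120L))/EI = (15·4·(8/5)³/12-15·4²·(8/5)²/6-15·(8/5)⁵/(120·4))/50000 = -16064/9765625 m
Load 2 — point force P=7 kN at a=8/3 m (b=L-a=4/3):
  y_2 = -Px²(3a-x)/(6EI)  [x≤a] = -7·(8/5)²·(3·(8/3)-(8/5))/(6·50000) = -448/1171875 m
Superposition: y = Σ y_i = -59392/29296875 m ≈ -0.002027 m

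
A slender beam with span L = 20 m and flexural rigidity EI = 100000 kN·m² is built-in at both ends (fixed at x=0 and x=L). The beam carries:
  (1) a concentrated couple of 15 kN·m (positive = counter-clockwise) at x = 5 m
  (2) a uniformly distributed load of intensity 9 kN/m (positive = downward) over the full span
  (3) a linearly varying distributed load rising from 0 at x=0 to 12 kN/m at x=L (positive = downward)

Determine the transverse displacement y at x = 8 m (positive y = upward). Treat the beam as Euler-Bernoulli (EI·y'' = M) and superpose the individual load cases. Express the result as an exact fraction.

y(8) = -278667/5000000 m

Load 1 — applied couple M₀=15 kN·m at a=5 m (b=L-a=15):
  y_1 = (R_Ax³/6 - M_Ax²/2 - M₀(x-a)²/2)/EI  [x>a] with R_A=27/32, M_A=-45/16 = ((27/32)·8³/6 - (-45/16)·8²/2 - 15·(8-5)²/2)/100000 = 189/200000 m
Load 2 — uniform load w=9 kN/m over full span:
  y_2 = -wx²(L-x)²/(24EI) = -9·8²·(20-8)²/(24·100000) = -108/3125 m
Load 3 — triangular load w₀=12 kN/m (0→w₀ over full span):
  y_3 = -w₀x²(L-x)²(x+2L)/(120LEI) = -12·8²·(20-8)²·(8+2·20)/(120·20·100000) = -1728/78125 m
Superposition: y = Σ y_i = -278667/5000000 m ≈ -0.055733 m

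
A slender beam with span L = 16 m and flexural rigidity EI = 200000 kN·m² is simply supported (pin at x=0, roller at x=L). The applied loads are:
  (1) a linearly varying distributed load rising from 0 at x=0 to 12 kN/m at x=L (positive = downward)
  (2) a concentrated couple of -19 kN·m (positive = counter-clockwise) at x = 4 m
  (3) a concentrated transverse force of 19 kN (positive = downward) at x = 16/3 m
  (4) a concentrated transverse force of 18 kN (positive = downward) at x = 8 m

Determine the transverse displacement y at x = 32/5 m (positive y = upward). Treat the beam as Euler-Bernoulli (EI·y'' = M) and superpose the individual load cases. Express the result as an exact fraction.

y(32/5) = -412793569/10546875000 m

Load 1 — triangular load w₀=12 kN/m (0→w₀ over full span):
  y_1 = -w₀x(7L⁴-10L²x²+3x⁴)/(360LEI) = -12·(32/5)·(7·16⁴-10·16²·(32/5)²+3·(32/5)⁴)/(360·16·200000) = -1168384/48828125 m
Load 2 — applied couple M₀=-19 kN·m at a=4 m (b=L-a=12):
  y_2 = (M₀x³/(6L)-M₀(x-a)²/2+C₁x)/EI  [x>a] with C₁=M₀(3b²-L²)/(6L)=-209/6 = ((-19)·(32/5)³/(6·16)-(-19)·((32/5)-4)²/2+(-209/6)·(32/5))/200000 = -3439/3125000 m
Load 3 — point force P=19 kN at a=16/3 m (b=L-a=32/3):
  y_3 = -Pa(L-x)(2Lx-a²-x²)/(6LEI)  [x>a] = -19·(16/3)·(16-(32/5))·(2·16·(32/5)-(16/3)²-(32/5)²)/(6·16·200000) = -72352/10546875 m
Load 4 — point force P=18 kN at a=8 m (b=L-a=8):
  y_4 = -Pbx(L²-b²-x²)/(6LEI)  [x≤a] = -18·8·(32/5)·(16²-8²-(32/5)²)/(6·16·200000) = -2832/390625 m
Superposition: y = Σ y_i = -412793569/10546875000 m ≈ -0.039139 m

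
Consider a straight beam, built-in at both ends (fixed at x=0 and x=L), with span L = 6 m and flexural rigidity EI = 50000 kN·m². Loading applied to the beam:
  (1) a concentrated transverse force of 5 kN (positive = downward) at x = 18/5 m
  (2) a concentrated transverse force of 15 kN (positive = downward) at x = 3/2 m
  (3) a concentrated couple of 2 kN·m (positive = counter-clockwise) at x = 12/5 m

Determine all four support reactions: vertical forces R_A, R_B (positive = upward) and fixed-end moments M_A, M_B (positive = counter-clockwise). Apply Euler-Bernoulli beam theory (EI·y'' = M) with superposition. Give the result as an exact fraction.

Load 1 — point force P=5 kN at a=18/5 m (b=L-a=12/5):
  R_A = Pb²(3a+b)/L³ = 5·(12/5)²·(3·(18/5)+(12/5))/6³ = 44/25 kN
  M_A = Pab²/L² = 5·(18/5)·(12/5)²/6² = 72/25 kN·m
  R_B = Pa²(a+3b)/L³ = 5·(18/5)²·((18/5)+3·(12/5))/6³ = 81/25 kN
  M_B = -Pa²b/L² = -5·(18/5)²·(12/5)/6² = -108/25 kN·m
Load 2 — point force P=15 kN at a=3/2 m (b=L-a=9/2):
  R_A = Pb²(3a+b)/L³ = 15·(9/2)²·(3·(3/2)+(9/2))/6³ = 405/32 kN
  M_A = Pab²/L² = 15·(3/2)·(9/2)²/6² = 405/32 kN·m
  R_B = Pa²(a+3b)/L³ = 15·(3/2)²·((3/2)+3·(9/2))/6³ = 75/32 kN
  M_B = -Pa²b/L² = -15·(3/2)²·(9/2)/6² = -135/32 kN·m
Load 3 — applied couple M₀=2 kN·m at a=12/5 m (b=L-a=18/5):
  R_A = 6M₀ab/L³ = 6·2·(12/5)·(18/5)/6³ = 12/25 kN
  M_A = M₀b(2a-b)/L² = 2·(18/5)·(2·(12/5)-(18/5))/6² = 6/25 kN·m
  R_B = -6M₀ab/L³ = -6·2·(12/5)·(18/5)/6³ = -12/25 kN
  M_B = M₀a(2b-a)/L² = 2·(12/5)·(2·(18/5)-(12/5))/6² = 16/25 kN·m
Superposition: R_A = 11917/800 kN, M_A = 12621/800 kN·m, R_B = 4083/800 kN, M_B = -6319/800 kN·m

R_A = 11917/800 kN, M_A = 12621/800 kN·m, R_B = 4083/800 kN, M_B = -6319/800 kN·m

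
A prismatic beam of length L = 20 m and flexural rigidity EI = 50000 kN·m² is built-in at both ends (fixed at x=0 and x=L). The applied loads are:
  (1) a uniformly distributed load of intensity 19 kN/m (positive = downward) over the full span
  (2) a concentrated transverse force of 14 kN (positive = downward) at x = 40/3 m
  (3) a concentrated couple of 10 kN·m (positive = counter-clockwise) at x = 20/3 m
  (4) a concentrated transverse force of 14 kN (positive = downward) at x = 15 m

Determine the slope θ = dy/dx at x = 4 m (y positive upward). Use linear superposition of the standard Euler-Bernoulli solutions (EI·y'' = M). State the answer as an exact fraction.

Load 1 — uniform load w=19 kN/m over full span:
  θ_1 = -wx(L-x)(L-2x)/(12EI) = -19·4·(20-4)·(20-2·4)/(12·50000) = -76/3125 rad
Load 2 — point force P=14 kN at a=40/3 m (b=L-a=20/3):
  θ_2 = -Pb²x(2aL-(3a+b)x)/(2L³EI)  [x≤a] = -14·(20/3)²·4·(2·(40/3)·20-(3·(40/3)+(20/3))·4)/(2·20³·50000) = -91/84375 rad
Load 3 — applied couple M₀=10 kN·m at a=20/3 m (b=L-a=40/3):
  θ_3 = (R_Ax²/2 - M_Ax)/EI  [x≤a] with R_A=2/3, M_A=0 = ((2/3)·4²/2 - 0·4)/50000 = 1/9375 rad
Load 4 — point force P=14 kN at a=15 m (b=L-a=5):
  θ_4 = -Pb²x(2aL-(3a+b)x)/(2L³EI)  [x≤a] = -14·5²·4·(2·15·20-(3·15+5)·4)/(2·20³·50000) = -7/10000 rad
Superposition: θ = Σ θ_i = -35089/1350000 rad ≈ -0.025992 rad

θ(4) = -35089/1350000 rad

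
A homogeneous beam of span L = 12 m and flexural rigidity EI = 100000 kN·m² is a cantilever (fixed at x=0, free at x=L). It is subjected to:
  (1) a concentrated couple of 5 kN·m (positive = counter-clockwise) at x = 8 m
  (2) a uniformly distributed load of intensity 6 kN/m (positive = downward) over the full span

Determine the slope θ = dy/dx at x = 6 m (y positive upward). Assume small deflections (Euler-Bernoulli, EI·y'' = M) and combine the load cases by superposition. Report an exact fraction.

Load 1 — applied couple M₀=5 kN·m at a=8 m (b=L-a=4):
  θ_1 = M₀x/EI  [x≤a] = 5·6/100000 = 3/10000 rad
Load 2 — uniform load w=6 kN/m over full span:
  θ_2 = -wx(x²-3Lx+3L²)/(6EI) = -6·6·(6²-3·12·6+3·12²)/(6·100000) = -189/12500 rad
Superposition: θ = Σ θ_i = -741/50000 rad ≈ -0.014820 rad

θ(6) = -741/50000 rad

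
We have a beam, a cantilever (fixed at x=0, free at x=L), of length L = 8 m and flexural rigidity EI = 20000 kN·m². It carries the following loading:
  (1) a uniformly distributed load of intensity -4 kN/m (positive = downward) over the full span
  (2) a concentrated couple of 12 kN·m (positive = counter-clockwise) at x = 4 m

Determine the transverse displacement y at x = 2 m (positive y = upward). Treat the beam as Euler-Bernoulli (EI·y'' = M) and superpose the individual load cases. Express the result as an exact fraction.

Load 1 — uniform load w=-4 kN/m over full span:
  y_1 = -wx²(x²-4Lx+6L²)/(24EI) = -(-4)·2²·(2²-4·8·2+6·8²)/(24·20000) = 27/2500 m
Load 2 — applied couple M₀=12 kN·m at a=4 m (b=L-a=4):
  y_2 = M₀x²/(2EI)  [x≤a] = 12·2²/(2·20000) = 3/2500 m
Superposition: y = Σ y_i = 3/250 m ≈ 0.012000 m

y(2) = 3/250 m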